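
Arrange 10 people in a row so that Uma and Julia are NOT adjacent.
Total - adjacent = 10! - (10-1)!×2 = 3628800 - 725760 = 2903040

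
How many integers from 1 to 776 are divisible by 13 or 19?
⌊776/13⌋ + ⌊776/19⌋ - ⌊776/247⌋ = 59 + 40 - 3 = 96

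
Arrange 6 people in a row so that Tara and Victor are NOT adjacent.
Total - adjacent = 6! - (6-1)!×2 = 720 - 240 = 480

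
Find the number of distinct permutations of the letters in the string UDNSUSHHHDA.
11! / (1! × 2! × 1! × 3! × 2! × 2!) = 831600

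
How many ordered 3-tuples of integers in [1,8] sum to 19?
Coefficient of x^19 in (x + x² + ... + x^8)^3. By inclusion-exclusion on dice exceeding 8: Σ_j (-1)^j C(3,j)·C(19-1-8j, 2) = C(3,0)·C(18,2) - C(3,1)·C(10,2) + C(3,2)·C(2,2) = 1·153 - 3·45 + 3·1 = 21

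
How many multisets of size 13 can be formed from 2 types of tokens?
C(13+2-1, 2-1) = C(14, 1) = 14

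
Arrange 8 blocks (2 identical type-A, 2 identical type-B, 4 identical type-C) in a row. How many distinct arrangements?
8! / (2! × 2! × 4!) = 420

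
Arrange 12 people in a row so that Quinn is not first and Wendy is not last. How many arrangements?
By inclusion-exclusion: 12! - 2×(12-1)! + (12-2)! = 479001600 - 79833600 + 3628800 = 402796800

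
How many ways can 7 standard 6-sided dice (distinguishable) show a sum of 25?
Coefficient of x^25 in (x + x² + ... + x^6)^7. By inclusion-exclusion on dice exceeding 6: Σ_j (-1)^j C(7,j)·C(25-1-6j, 6) = C(7,0)·C(24,6) - C(7,1)·C(18,6) + C(7,2)·C(12,6) - C(7,3)·C(6,6) = 1·134596 - 7·18564 + 21·924 - 35·1 = 24017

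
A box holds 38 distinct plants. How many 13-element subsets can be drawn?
C(38,13) = 38!/(13!×25!) = 5414950296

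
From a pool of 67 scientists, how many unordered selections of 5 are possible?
C(67,5) = 67!/(5!×62!) = 9657648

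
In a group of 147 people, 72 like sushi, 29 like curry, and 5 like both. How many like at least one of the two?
|A∪B| = |A| + |B| - |A∩B| = 72 + 29 - 5 = 96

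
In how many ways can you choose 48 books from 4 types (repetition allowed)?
C(48+4-1, 4-1) = C(51, 3) = 20825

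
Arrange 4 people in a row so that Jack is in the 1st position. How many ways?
Fix one position: (4-1)! = 6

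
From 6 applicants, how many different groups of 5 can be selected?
C(6,5) = 6!/(5!×1!) = 6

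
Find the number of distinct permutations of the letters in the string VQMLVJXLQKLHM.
13! / (2! × 1! × 1! × 2! × 2! × 3! × 1! × 1!) = 129729600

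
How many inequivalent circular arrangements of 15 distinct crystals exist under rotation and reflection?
(15-1)!/2 = 87178291200/2 = 43589145600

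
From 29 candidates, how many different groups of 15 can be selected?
C(29,15) = 29!/(15!×14!) = 77558760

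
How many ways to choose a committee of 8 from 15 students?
C(15,8) = 15!/(8!×7!) = 6435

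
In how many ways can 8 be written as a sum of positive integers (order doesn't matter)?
Pentagonal recurrence p(n) = p(n-1) + p(n-2) - p(n-5) - p(n-7) + p(n-12) + p(n-15) - ... gives p(0..7) = 1, 1, 2, 3, 5, 7, 11, 15. p(8) = p(7) + p(6) - p(3) - p(1) = 15 + 11 - 3 - 1 = 22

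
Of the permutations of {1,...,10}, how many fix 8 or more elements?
Exactly j fixed points: C(10,j)·!(10-j); sum over j ≥ 8 (derangement numbers via !m = (m-1)·(!(m-1) + !(m-2)): !0..!2 = 1, 0, 1). Σ_{j=8}^{10} C(10,j)·!(10-j) = C(10,8)·!2 + C(10,9)·!1 + C(10,10)·!0 = 45·1 + 10·0 + 1·1 = 46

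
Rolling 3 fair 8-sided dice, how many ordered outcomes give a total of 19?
Coefficient of x^19 in (x + x² + ... + x^8)^3. By inclusion-exclusion on dice exceeding 8: Σ_j (-1)^j C(3,j)·C(19-1-8j, 2) = C(3,0)·C(18,2) - C(3,1)·C(10,2) + C(3,2)·C(2,2) = 1·153 - 3·45 + 3·1 = 21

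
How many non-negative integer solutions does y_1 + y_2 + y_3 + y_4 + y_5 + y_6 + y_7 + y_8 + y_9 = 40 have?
C(40+9-1, 9-1) = C(48, 8) = 377348994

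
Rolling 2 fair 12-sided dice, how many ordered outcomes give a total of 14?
Coefficient of x^14 in (x + x² + ... + x^12)^2. By inclusion-exclusion on dice exceeding 12: Σ_j (-1)^j C(2,j)·C(14-1-12j, 1) = C(2,0)·C(13,1) - C(2,1)·C(1,1) = 1·13 - 2·1 = 11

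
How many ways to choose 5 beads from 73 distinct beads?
C(73,5) = 73!/(5!×68!) = 15020334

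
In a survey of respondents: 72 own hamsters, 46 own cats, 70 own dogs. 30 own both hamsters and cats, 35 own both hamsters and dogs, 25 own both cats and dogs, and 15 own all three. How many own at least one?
|A∪B∪C| = 72+46+70-30-35-25+15 = 113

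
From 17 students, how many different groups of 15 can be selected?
C(17,15) = 17!/(15!×2!) = 136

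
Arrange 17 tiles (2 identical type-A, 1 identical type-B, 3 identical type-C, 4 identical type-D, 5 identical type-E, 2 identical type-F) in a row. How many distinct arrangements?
17! / (2! × 1! × 3! × 4! × 5! × 2!) = 5145940800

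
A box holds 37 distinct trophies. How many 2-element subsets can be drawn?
C(37,2) = 37!/(2!×35!) = 666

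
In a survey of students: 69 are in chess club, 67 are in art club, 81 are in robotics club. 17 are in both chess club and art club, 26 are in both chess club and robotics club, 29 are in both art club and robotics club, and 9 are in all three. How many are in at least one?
|A∪B∪C| = 69+67+81-17-26-29+9 = 154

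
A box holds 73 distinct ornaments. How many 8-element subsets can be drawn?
C(73,8) = 73!/(8!×65!) = 13442126049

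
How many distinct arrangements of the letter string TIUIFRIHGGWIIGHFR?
17! / (3! × 1! × 2! × 5! × 1! × 2! × 2! × 1!) = 61751289600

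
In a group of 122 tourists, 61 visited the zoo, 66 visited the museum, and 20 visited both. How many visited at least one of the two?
|A∪B| = |A| + |B| - |A∩B| = 61 + 66 - 20 = 107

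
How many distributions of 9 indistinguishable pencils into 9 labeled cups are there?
C(9+9-1, 9-1) = C(17, 8) = 24310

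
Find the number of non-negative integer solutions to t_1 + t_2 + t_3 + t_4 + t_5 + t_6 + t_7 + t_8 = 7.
C(7+8-1, 8-1) = C(14, 7) = 3432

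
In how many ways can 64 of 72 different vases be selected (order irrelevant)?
C(72,64) = 72!/(64!×8!) = 11969016345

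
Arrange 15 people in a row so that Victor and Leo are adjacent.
Treat as block: (15-1)! × 2! = 87178291200 × 2 = 174356582400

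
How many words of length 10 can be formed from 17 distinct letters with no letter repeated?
P(17,10) = 17!/(17-10)! = 70572902400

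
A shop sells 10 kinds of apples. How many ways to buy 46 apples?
C(46+10-1, 10-1) = C(55, 9) = 6358402050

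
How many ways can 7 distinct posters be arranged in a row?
7! = 5040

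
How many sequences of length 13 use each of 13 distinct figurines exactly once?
13! = 6227020800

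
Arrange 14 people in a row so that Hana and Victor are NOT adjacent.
Total - adjacent = 14! - (14-1)!×2 = 87178291200 - 12454041600 = 74724249600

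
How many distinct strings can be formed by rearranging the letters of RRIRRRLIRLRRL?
13! / (2! × 8! × 3!) = 12870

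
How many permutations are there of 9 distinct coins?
9! = 362880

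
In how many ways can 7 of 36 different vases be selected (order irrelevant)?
C(36,7) = 36!/(7!×29!) = 8347680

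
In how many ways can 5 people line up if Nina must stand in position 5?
Fix one position: (5-1)! = 24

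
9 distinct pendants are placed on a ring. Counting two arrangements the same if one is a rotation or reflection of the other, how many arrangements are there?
(9-1)!/2 = 40320/2 = 20160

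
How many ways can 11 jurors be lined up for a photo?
11! = 39916800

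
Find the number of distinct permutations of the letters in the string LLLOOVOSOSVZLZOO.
16! / (2! × 6! × 2! × 2! × 4!) = 151351200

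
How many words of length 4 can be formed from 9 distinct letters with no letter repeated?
P(9,4) = 9!/(9-4)! = 3024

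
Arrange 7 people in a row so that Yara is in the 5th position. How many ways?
Fix one position: (7-1)! = 720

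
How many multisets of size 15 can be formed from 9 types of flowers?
C(15+9-1, 9-1) = C(23, 8) = 490314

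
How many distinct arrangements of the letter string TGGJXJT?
7! / (2! × 2! × 1! × 2!) = 630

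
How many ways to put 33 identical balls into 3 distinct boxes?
C(33+3-1, 3-1) = C(35, 2) = 595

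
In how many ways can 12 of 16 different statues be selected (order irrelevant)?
C(16,12) = 16!/(12!×4!) = 1820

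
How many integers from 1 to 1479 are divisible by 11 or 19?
⌊1479/11⌋ + ⌊1479/19⌋ - ⌊1479/209⌋ = 134 + 77 - 7 = 204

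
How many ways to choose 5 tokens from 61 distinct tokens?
C(61,5) = 61!/(5!×56!) = 5949147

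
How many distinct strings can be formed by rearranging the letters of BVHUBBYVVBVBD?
13! / (1! × 5! × 4! × 1! × 1! × 1!) = 2162160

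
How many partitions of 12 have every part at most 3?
Let r_j(i) = number of partitions of i into parts ≤ j, for i = 0..12. r_1(i) = 1 for all i; r_j(i) = r_{j-1}(i) + r_j(i-j). Rows j = 2..3: ≤2: 1 1 2 2 3 3 4 4 5 5 6 6 7; ≤3: 1 1 2 3 4 5 7 8 10 12 14 16 19. r_3(12) = 19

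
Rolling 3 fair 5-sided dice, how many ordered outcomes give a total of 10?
Coefficient of x^10 in (x + x² + ... + x^5)^3. By inclusion-exclusion on dice exceeding 5: Σ_j (-1)^j C(3,j)·C(10-1-5j, 2) = C(3,0)·C(9,2) - C(3,1)·C(4,2) = 1·36 - 3·6 = 18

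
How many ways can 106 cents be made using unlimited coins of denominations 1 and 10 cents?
Coefficient of x^106 in 1/(1-x^1) · 1/(1-x^10). Use j coins of 10 for j = 0..⌊106/10⌋ = 10, the rest in 1s: 10 + 1 = 11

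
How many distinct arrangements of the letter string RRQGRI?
6! / (3! × 1! × 1! × 1!) = 120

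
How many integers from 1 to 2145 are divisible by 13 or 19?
⌊2145/13⌋ + ⌊2145/19⌋ - ⌊2145/247⌋ = 165 + 112 - 8 = 269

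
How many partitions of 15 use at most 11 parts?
By conjugation, equals partitions of 15 into parts ≤ 11. Let r_j(i) = number of partitions of i into parts ≤ j, for i = 0..15. r_1(i) = 1 for all i; r_j(i) = r_{j-1}(i) + r_j(i-j). Rows j = 2..11: ≤2: 1 1 2 2 3 3 4 4 5 5 6 6 7 7 8 8; ≤3: 1 1 2 3 4 5 7 8 10 12 14 16 19 21 24 27; ≤4: 1 1 2 3 5 6 9 11 15 18 23 27 34 39 47 54; ≤5: 1 1 2 3 5 7 10 13 18 23 30 37 47 57 70 84; ≤6: 1 1 2 3 5 7 11 14 20 26 35 44 58 71 90 110; ≤7: 1 1 2 3 5 7 11 15 21 28 38 49 65 82 105 131; ≤8: 1 1 2 3 5 7 11 15 22 29 40 52 70 89 116 146; ≤9: 1 1 2 3 5 7 11 15 22 30 41 54 73 94 123 157; ≤10: 1 1 2 3 5 7 11 15 22 30 42 55 75 97 128 164; ≤11: 1 1 2 3 5 7 11 15 22 30 42 56 76 99 131 169. r_11(15) = 169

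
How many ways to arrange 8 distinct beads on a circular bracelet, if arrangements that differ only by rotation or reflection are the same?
(8-1)!/2 = 5040/2 = 2520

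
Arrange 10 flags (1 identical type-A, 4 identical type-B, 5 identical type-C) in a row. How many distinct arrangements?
10! / (1! × 4! × 5!) = 1260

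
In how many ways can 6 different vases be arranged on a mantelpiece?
6! = 720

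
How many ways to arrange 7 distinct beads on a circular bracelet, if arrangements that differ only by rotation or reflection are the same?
(7-1)!/2 = 720/2 = 360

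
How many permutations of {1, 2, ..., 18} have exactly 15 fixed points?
Choose the 15 fixed points C(18,15) = 816, derange the rest: !3 = Σ_{j=0}^{3} (-1)^j·3!/j! = 6 - 6 + 3 - 1 = 2. Product = 816 × 2 = 1632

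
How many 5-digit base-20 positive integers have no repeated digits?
First digit: 19 choices (nonzero). Then descending: 19 × 19 × 18 × 17 × 16 = 1767456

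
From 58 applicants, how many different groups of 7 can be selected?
C(58,7) = 58!/(7!×51!) = 300674088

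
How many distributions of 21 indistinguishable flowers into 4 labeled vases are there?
C(21+4-1, 4-1) = C(24, 3) = 2024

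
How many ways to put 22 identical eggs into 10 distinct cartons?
C(22+10-1, 10-1) = C(31, 9) = 20160075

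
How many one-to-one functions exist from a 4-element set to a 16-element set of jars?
P(16,4) = 16!/(16-4)! = 43680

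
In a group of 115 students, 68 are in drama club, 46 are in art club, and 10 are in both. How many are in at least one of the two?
|A∪B| = |A| + |B| - |A∩B| = 68 + 46 - 10 = 104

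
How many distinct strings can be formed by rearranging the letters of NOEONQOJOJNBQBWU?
16! / (1! × 3! × 2! × 2! × 1! × 4! × 1! × 2!) = 18162144000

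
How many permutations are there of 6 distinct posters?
6! = 720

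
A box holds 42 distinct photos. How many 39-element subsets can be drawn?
C(42,39) = 42!/(39!×3!) = 11480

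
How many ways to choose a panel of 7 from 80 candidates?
C(80,7) = 80!/(7!×73!) = 3176716400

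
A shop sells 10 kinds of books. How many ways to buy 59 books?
C(59+10-1, 10-1) = C(68, 9) = 49280065120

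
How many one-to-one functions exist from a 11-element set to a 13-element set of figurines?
P(13,11) = 13!/(13-11)! = 3113510400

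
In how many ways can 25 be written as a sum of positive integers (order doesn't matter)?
Pentagonal recurrence p(n) = p(n-1) + p(n-2) - p(n-5) - p(n-7) + p(n-12) + p(n-15) - ... gives p(0..24) = 1, 1, 2, 3, 5, 7, 11, 15, 22, 30, 42, 56, 77, 101, 135, 176, 231, 297, 385, 490, 627, 792, 1002, 1255, 1575. p(25) = p(24) + p(23) - p(20) - p(18) + p(13) + p(10) - p(3) = 1575 + 1255 - 627 - 385 + 101 + 42 - 3 = 1958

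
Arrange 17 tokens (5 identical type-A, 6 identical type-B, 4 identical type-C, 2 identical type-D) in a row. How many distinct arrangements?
17! / (5! × 6! × 4! × 2!) = 85765680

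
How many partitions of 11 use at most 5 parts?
By conjugation, equals partitions of 11 into parts ≤ 5. Let r_j(i) = number of partitions of i into parts ≤ j, for i = 0..11. r_1(i) = 1 for all i; r_j(i) = r_{j-1}(i) + r_j(i-j). Rows j = 2..5: ≤2: 1 1 2 2 3 3 4 4 5 5 6 6; ≤3: 1 1 2 3 4 5 7 8 10 12 14 16; ≤4: 1 1 2 3 5 6 9 11 15 18 23 27; ≤5: 1 1 2 3 5 7 10 13 18 23 30 37. r_5(11) = 37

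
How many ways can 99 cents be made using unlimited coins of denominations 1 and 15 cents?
Coefficient of x^99 in 1/(1-x^1) · 1/(1-x^15). Use j coins of 15 for j = 0..⌊99/15⌋ = 6, the rest in 1s: 6 + 1 = 7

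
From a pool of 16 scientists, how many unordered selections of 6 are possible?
C(16,6) = 16!/(6!×10!) = 8008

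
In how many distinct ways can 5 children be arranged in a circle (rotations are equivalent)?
Circular: fix one position, arrange the rest. (5-1)! = 24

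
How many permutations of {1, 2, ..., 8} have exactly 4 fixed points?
Choose the 4 fixed points C(8,4) = 70, derange the rest: !4 = Σ_{j=0}^{4} (-1)^j·4!/j! = 24 - 24 + 12 - 4 + 1 = 9. Product = 70 × 9 = 630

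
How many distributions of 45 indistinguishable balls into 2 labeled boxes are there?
C(45+2-1, 2-1) = C(46, 1) = 46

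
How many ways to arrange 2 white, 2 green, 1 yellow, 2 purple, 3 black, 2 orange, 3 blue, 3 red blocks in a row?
18! / (2! × 2! × 1! × 2! × 3! × 2! × 3! × 3!) = 1852538688000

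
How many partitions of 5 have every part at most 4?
Let r_j(i) = number of partitions of i into parts ≤ j, for i = 0..5. r_1(i) = 1 for all i; r_j(i) = r_{j-1}(i) + r_j(i-j). Rows j = 2..4: ≤2: 1 1 2 2 3 3; ≤3: 1 1 2 3 4 5; ≤4: 1 1 2 3 5 6. r_4(5) = 6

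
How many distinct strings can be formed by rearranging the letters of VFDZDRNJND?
10! / (1! × 3! × 2! × 1! × 1! × 1! × 1!) = 302400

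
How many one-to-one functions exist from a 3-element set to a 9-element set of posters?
P(9,3) = 9!/(9-3)! = 504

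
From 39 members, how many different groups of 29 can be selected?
C(39,29) = 39!/(29!×10!) = 635745396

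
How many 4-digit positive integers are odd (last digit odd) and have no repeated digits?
Last∈{1,3,5,7,9}. Last=0: 0. Last nonzero: 5×8×P(8,2) = 2240. Total = 2240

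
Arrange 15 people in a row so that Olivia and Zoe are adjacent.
Treat as block: (15-1)! × 2! = 87178291200 × 2 = 174356582400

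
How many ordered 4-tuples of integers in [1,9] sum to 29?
Coefficient of x^29 in (x + x² + ... + x^9)^4. By inclusion-exclusion on dice exceeding 9: Σ_j (-1)^j C(4,j)·C(29-1-9j, 3) = C(4,0)·C(28,3) - C(4,1)·C(19,3) + C(4,2)·C(10,3) = 1·3276 - 4·969 + 6·120 = 120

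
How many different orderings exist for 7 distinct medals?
7! = 5040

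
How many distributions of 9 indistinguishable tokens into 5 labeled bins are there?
C(9+5-1, 5-1) = C(13, 4) = 715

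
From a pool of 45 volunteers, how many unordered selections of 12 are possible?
C(45,12) = 45!/(12!×33!) = 28760021745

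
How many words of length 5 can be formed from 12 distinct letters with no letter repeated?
P(12,5) = 12!/(12-5)! = 95040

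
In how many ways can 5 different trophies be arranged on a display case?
5! = 120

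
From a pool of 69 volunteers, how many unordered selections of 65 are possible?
C(69,65) = 69!/(65!×4!) = 864501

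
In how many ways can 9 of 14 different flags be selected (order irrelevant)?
C(14,9) = 14!/(9!×5!) = 2002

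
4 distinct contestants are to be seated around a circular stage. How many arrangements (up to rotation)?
Circular: fix one position, arrange the rest. (4-1)! = 6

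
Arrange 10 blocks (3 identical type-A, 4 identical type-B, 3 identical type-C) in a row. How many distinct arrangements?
10! / (3! × 4! × 3!) = 4200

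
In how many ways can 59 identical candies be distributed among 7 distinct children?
C(59+7-1, 7-1) = C(65, 6) = 82598880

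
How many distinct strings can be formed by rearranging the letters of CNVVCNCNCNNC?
12! / (5! × 5! × 2!) = 16632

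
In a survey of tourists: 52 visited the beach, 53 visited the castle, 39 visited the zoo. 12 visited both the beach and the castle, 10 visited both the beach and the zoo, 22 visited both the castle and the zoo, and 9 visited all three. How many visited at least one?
|A∪B∪C| = 52+53+39-12-10-22+9 = 109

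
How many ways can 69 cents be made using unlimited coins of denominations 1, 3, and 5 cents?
Coefficient of x^69 in 1/(1-x^1) · 1/(1-x^3) · 1/(1-x^5). Case on j = number of 5-cent coins (j = 0..13); remainder r = 69 - 5j is made from {1,3} in ⌊r/3⌋+1 ways. r = 69, 64, 59, 54, 49, 44, 39, 34, 29, 24, 19, 14, 9, 4 → 24 + 22 + 20 + 19 + 17 + 15 + 14 + 12 + 10 + 9 + 7 + 5 + 4 + 2 = 180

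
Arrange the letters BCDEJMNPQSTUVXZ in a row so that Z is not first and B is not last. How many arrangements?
By inclusion-exclusion: 15! - 2×(15-1)! + (15-2)! = 1307674368000 - 174356582400 + 6227020800 = 1139544806400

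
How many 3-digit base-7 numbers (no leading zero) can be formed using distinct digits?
First digit: 6 choices (nonzero). Then descending: 6 × 6 × 5 = 180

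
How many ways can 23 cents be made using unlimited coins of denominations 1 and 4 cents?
Coefficient of x^23 in 1/(1-x^1) · 1/(1-x^4). Use j coins of 4 for j = 0..⌊23/4⌋ = 5, the rest in 1s: 5 + 1 = 6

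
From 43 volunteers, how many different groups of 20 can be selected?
C(43,20) = 43!/(20!×23!) = 960566918220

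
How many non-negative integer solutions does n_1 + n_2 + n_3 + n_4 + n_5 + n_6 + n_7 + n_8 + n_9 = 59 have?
C(59+9-1, 9-1) = C(67, 8) = 6522361560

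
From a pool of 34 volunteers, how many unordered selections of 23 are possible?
C(34,23) = 34!/(23!×11!) = 286097760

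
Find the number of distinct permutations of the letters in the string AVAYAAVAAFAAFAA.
15! / (10! × 1! × 2! × 2!) = 90090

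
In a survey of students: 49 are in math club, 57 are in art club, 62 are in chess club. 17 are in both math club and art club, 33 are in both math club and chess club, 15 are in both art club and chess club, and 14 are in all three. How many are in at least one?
|A∪B∪C| = 49+57+62-17-33-15+14 = 117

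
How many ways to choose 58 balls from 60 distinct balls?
C(60,58) = 60!/(58!×2!) = 1770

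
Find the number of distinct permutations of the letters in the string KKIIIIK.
7! / (4! × 3!) = 35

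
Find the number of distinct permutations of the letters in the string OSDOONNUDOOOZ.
13! / (1! × 1! × 2! × 1! × 2! × 6!) = 2162160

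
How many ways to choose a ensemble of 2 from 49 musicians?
C(49,2) = 49!/(2!×47!) = 1176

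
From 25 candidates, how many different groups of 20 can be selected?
C(25,20) = 25!/(20!×5!) = 53130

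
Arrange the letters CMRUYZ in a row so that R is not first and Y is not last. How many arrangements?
By inclusion-exclusion: 6! - 2×(6-1)! + (6-2)! = 720 - 240 + 24 = 504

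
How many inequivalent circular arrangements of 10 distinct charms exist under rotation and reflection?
(10-1)!/2 = 362880/2 = 181440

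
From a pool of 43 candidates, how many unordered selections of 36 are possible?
C(43,36) = 43!/(36!×7!) = 32224114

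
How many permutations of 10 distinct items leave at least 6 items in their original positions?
Exactly j fixed points: C(10,j)·!(10-j); sum over j ≥ 6 (derangement numbers via !m = (m-1)·(!(m-1) + !(m-2)): !0..!4 = 1, 0, 1, 2, 9). Σ_{j=6}^{10} C(10,j)·!(10-j) = C(10,6)·!4 + C(10,7)·!3 + C(10,8)·!2 + C(10,9)·!1 + C(10,10)·!0 = 210·9 + 120·2 + 45·1 + 10·0 + 1·1 = 2176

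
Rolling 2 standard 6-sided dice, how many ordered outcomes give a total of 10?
Coefficient of x^10 in (x + x² + ... + x^6)^2. By inclusion-exclusion on dice exceeding 6: Σ_j (-1)^j C(2,j)·C(10-1-6j, 1) = C(2,0)·C(9,1) - C(2,1)·C(3,1) = 1·9 - 2·3 = 3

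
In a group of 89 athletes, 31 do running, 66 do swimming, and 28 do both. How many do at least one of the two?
|A∪B| = |A| + |B| - |A∩B| = 31 + 66 - 28 = 69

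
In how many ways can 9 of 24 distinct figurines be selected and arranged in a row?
P(24,9) = 24!/(24-9)! = 474467051520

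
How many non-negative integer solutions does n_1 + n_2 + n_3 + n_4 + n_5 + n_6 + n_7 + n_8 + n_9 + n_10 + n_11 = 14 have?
C(14+11-1, 11-1) = C(24, 10) = 1961256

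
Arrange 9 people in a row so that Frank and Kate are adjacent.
Treat as block: (9-1)! × 2! = 40320 × 2 = 80640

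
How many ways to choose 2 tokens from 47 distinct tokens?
C(47,2) = 47!/(2!×45!) = 1081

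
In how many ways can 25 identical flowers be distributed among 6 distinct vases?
C(25+6-1, 6-1) = C(30, 5) = 142506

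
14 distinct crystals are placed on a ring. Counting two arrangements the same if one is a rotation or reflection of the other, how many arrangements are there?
(14-1)!/2 = 6227020800/2 = 3113510400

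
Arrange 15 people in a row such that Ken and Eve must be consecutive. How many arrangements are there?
Treat the 2 as one block: (15-2+1)! × 2! = 87178291200 × 2 = 174356582400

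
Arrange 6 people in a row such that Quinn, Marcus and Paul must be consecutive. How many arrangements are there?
Treat the 3 as one block: (6-3+1)! × 3! = 24 × 6 = 144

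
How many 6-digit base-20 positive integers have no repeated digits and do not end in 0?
Last digit: 19 nonzero choices. First digit: 18 (nonzero, ≠last). Middle 4: P(18,4) = 73440. Total = 25116480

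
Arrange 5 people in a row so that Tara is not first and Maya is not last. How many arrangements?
By inclusion-exclusion: 5! - 2×(5-1)! + (5-2)! = 120 - 48 + 6 = 78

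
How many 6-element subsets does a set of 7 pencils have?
C(7,6) = 7!/(6!×1!) = 7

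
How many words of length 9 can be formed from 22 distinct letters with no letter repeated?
P(22,9) = 22!/(22-9)! = 180503769600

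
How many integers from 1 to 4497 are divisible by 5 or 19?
⌊4497/5⌋ + ⌊4497/19⌋ - ⌊4497/95⌋ = 899 + 236 - 47 = 1088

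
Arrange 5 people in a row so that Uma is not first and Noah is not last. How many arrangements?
By inclusion-exclusion: 5! - 2×(5-1)! + (5-2)! = 120 - 48 + 6 = 78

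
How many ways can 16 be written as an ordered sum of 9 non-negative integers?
C(16+9-1, 9-1) = C(24, 8) = 735471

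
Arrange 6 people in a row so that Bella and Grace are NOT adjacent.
Total - adjacent = 6! - (6-1)!×2 = 720 - 240 = 480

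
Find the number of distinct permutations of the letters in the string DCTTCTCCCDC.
11! / (3! × 6! × 2!) = 4620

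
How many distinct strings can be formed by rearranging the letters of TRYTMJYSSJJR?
12! / (2! × 2! × 3! × 2! × 1! × 2!) = 4989600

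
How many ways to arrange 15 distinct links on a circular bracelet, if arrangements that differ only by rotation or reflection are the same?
(15-1)!/2 = 87178291200/2 = 43589145600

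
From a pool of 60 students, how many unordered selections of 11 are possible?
C(60,11) = 60!/(11!×49!) = 342700125300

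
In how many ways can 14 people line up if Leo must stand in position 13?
Fix one position: (14-1)! = 6227020800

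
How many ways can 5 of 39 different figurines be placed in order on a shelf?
P(39,5) = 39!/(39-5)! = 69090840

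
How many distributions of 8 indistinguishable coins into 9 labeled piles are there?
C(8+9-1, 9-1) = C(16, 8) = 12870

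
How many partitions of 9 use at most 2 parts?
By conjugation, equals partitions of 9 into parts ≤ 2. Let r_j(i) = number of partitions of i into parts ≤ j, for i = 0..9. r_1(i) = 1 for all i; r_j(i) = r_{j-1}(i) + r_j(i-j). Rows j = 2..2: ≤2: 1 1 2 2 3 3 4 4 5 5. r_2(9) = 5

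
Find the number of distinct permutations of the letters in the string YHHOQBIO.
8! / (1! × 1! × 1! × 1! × 2! × 2!) = 10080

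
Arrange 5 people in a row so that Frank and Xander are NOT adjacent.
Total - adjacent = 5! - (5-1)!×2 = 120 - 48 = 72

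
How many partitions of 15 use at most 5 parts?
By conjugation, equals partitions of 15 into parts ≤ 5. Let r_j(i) = number of partitions of i into parts ≤ j, for i = 0..15. r_1(i) = 1 for all i; r_j(i) = r_{j-1}(i) + r_j(i-j). Rows j = 2..5: ≤2: 1 1 2 2 3 3 4 4 5 5 6 6 7 7 8 8; ≤3: 1 1 2 3 4 5 7 8 10 12 14 16 19 21 24 27; ≤4: 1 1 2 3 5 6 9 11 15 18 23 27 34 39 47 54; ≤5: 1 1 2 3 5 7 10 13 18 23 30 37 47 57 70 84. r_5(15) = 84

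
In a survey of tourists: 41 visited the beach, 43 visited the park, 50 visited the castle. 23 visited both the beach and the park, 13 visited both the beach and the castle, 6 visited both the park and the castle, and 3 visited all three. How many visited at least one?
|A∪B∪C| = 41+43+50-23-13-6+3 = 95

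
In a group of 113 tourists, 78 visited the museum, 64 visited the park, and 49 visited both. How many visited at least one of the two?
|A∪B| = |A| + |B| - |A∩B| = 78 + 64 - 49 = 93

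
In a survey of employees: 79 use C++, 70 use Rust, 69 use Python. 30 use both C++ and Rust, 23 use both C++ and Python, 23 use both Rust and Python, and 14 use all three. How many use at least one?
|A∪B∪C| = 79+70+69-30-23-23+14 = 156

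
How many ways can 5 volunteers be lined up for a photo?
5! = 120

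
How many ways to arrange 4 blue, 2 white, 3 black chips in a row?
9! / (4! × 2! × 3!) = 1260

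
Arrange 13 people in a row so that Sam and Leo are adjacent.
Treat as block: (13-1)! × 2! = 479001600 × 2 = 958003200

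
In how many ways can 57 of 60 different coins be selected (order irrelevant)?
C(60,57) = 60!/(57!×3!) = 34220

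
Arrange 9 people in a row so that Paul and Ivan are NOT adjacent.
Total - adjacent = 9! - (9-1)!×2 = 362880 - 80640 = 282240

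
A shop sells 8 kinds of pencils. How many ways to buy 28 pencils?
C(28+8-1, 8-1) = C(35, 7) = 6724520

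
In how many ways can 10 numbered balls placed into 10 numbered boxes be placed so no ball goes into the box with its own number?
!10 = Σ_{j=0}^{10} (-1)^j·10!/j! = 3628800 - 3628800 + 1814400 - 604800 + 151200 - 30240 + 5040 - 720 + 90 - 10 + 1 = 1334961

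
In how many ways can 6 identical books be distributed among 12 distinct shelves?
C(6+12-1, 12-1) = C(17, 11) = 12376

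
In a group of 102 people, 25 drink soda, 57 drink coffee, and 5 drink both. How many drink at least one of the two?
|A∪B| = |A| + |B| - |A∩B| = 25 + 57 - 5 = 77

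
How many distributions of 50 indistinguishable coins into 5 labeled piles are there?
C(50+5-1, 5-1) = C(54, 4) = 316251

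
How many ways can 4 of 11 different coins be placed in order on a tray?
P(11,4) = 11!/(11-4)! = 7920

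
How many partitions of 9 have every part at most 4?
Let r_j(i) = number of partitions of i into parts ≤ j, for i = 0..9. r_1(i) = 1 for all i; r_j(i) = r_{j-1}(i) + r_j(i-j). Rows j = 2..4: ≤2: 1 1 2 2 3 3 4 4 5 5; ≤3: 1 1 2 3 4 5 7 8 10 12; ≤4: 1 1 2 3 5 6 9 11 15 18. r_4(9) = 18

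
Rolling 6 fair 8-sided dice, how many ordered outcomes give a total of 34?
Coefficient of x^34 in (x + x² + ... + x^8)^6. By inclusion-exclusion on dice exceeding 8: Σ_j (-1)^j C(6,j)·C(34-1-8j, 5) = C(6,0)·C(33,5) - C(6,1)·C(25,5) + C(6,2)·C(17,5) - C(6,3)·C(9,5) = 1·237336 - 6·53130 + 15·6188 - 20·126 = 8856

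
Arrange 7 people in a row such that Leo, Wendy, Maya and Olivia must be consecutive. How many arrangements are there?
Treat the 4 as one block: (7-4+1)! × 4! = 24 × 24 = 576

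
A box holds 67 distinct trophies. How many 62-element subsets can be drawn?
C(67,62) = 67!/(62!×5!) = 9657648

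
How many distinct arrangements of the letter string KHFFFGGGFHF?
11! / (3! × 2! × 1! × 5!) = 27720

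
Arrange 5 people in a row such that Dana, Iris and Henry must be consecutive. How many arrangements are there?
Treat the 3 as one block: (5-3+1)! × 3! = 6 × 6 = 36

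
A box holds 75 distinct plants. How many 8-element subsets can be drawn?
C(75,8) = 75!/(8!×67!) = 16871053725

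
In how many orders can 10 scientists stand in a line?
10! = 3628800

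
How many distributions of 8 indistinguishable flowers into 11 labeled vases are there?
C(8+11-1, 11-1) = C(18, 10) = 43758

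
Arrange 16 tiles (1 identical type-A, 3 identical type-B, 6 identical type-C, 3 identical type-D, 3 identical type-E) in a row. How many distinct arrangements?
16! / (1! × 3! × 6! × 3! × 3!) = 134534400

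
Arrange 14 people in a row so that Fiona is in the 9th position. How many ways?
Fix one position: (14-1)! = 6227020800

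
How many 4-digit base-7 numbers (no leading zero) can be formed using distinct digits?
First digit: 6 choices (nonzero). Then descending: 6 × 6 × 5 × 4 = 720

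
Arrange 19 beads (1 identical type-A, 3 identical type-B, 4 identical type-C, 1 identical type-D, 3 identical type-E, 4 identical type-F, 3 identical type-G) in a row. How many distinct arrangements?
19! / (1! × 3! × 4! × 1! × 3! × 4! × 3!) = 977728752000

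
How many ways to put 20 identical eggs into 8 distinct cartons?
C(20+8-1, 8-1) = C(27, 7) = 888030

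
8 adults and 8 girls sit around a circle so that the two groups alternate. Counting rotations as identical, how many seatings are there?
Fix one of the adults: (8-1)! ways for the remaining adults, × 8! ways for the girls = 5040 × 40320 = 203212800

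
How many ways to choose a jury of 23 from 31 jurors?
C(31,23) = 31!/(23!×8!) = 7888725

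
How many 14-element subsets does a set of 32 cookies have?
C(32,14) = 32!/(14!×18!) = 471435600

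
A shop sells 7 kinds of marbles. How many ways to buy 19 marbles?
C(19+7-1, 7-1) = C(25, 6) = 177100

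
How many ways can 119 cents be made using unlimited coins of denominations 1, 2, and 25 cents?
Coefficient of x^119 in 1/(1-x^1) · 1/(1-x^2) · 1/(1-x^25). Case on j = number of 25-cent coins (j = 0..4); remainder r = 119 - 25j is made from {1,2} in ⌊r/2⌋+1 ways. r = 119, 94, 69, 44, 19 → 60 + 48 + 35 + 23 + 10 = 176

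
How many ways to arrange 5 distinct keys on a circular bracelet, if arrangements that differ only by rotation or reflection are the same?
(5-1)!/2 = 24/2 = 12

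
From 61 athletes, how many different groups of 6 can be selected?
C(61,6) = 61!/(6!×55!) = 55525372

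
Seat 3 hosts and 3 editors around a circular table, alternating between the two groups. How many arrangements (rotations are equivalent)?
Fix one of the hosts: (3-1)! ways for the remaining hosts, × 3! ways for the editors = 2 × 6 = 12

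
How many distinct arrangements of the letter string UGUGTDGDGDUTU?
13! / (4! × 2! × 3! × 4!) = 900900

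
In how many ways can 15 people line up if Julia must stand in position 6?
Fix one position: (15-1)! = 87178291200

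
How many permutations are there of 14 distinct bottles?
14! = 87178291200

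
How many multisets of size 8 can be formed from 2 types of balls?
C(8+2-1, 2-1) = C(9, 1) = 9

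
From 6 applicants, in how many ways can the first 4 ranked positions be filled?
P(6,4) = 6!/(6-4)! = 360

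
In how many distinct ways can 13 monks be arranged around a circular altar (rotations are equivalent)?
Circular: fix one position, arrange the rest. (13-1)! = 479001600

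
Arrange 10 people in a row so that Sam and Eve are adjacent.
Treat as block: (10-1)! × 2! = 362880 × 2 = 725760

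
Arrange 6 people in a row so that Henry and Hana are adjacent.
Treat as block: (6-1)! × 2! = 120 × 2 = 240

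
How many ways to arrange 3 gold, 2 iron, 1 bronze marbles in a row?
6! / (3! × 2! × 1!) = 60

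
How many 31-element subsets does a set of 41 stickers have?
C(41,31) = 41!/(31!×10!) = 1121099408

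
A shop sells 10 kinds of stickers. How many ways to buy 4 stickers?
C(4+10-1, 10-1) = C(13, 9) = 715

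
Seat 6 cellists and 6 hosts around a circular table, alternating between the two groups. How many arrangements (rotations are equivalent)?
Fix one of the cellists: (6-1)! ways for the remaining cellists, × 6! ways for the hosts = 120 × 720 = 86400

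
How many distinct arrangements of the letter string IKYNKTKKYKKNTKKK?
16! / (1! × 2! × 2! × 9! × 2!) = 7207200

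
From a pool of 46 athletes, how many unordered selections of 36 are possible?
C(46,36) = 46!/(36!×10!) = 4076350421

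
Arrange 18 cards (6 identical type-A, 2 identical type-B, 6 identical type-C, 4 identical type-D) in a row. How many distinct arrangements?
18! / (6! × 2! × 6! × 4!) = 257297040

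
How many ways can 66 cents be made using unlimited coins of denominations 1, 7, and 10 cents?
Coefficient of x^66 in 1/(1-x^1) · 1/(1-x^7) · 1/(1-x^10). Case on j = number of 10-cent coins (j = 0..6); remainder r = 66 - 10j is made from {1,7} in ⌊r/7⌋+1 ways. r = 66, 56, 46, 36, 26, 16, 6 → 10 + 9 + 7 + 6 + 4 + 3 + 1 = 40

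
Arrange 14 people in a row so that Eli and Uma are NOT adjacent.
Total - adjacent = 14! - (14-1)!×2 = 87178291200 - 12454041600 = 74724249600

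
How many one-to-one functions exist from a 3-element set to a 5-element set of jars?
P(5,3) = 5!/(5-3)! = 60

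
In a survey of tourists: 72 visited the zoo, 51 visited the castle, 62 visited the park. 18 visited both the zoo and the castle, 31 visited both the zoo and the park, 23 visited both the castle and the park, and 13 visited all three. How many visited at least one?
|A∪B∪C| = 72+51+62-18-31-23+13 = 126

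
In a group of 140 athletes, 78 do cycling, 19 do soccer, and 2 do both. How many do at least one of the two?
|A∪B| = |A| + |B| - |A∩B| = 78 + 19 - 2 = 95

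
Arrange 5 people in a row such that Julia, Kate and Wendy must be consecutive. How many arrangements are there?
Treat the 3 as one block: (5-3+1)! × 3! = 6 × 6 = 36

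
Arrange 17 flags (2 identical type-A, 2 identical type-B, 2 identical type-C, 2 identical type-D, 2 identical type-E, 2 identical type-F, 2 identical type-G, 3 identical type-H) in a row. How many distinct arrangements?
17! / (2! × 2! × 2! × 2! × 2! × 2! × 2! × 3!) = 463134672000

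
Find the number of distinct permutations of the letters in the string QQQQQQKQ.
8! / (7! × 1!) = 8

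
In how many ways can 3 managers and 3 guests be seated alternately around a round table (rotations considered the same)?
Fix one of the managers: (3-1)! ways for the remaining managers, × 3! ways for the guests = 2 × 6 = 12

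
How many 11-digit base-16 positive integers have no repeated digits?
First digit: 15 choices (nonzero). Then descending: 15 × 15 × 14 × 13 × 12 × 11 × 10 × 9 × 8 × 7 × 6 = 163459296000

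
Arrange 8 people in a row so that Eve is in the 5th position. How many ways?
Fix one position: (8-1)! = 5040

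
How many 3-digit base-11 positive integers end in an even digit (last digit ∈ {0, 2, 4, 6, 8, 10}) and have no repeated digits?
Last∈{0,2,4,6,8,10}. Last=0: 90. Last nonzero: 5×9×P(9,1) = 405. Total = 495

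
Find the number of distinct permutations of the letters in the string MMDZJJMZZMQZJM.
14! / (5! × 3! × 1! × 4! × 1!) = 5045040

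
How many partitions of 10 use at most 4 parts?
By conjugation, equals partitions of 10 into parts ≤ 4. Let r_j(i) = number of partitions of i into parts ≤ j, for i = 0..10. r_1(i) = 1 for all i; r_j(i) = r_{j-1}(i) + r_j(i-j). Rows j = 2..4: ≤2: 1 1 2 2 3 3 4 4 5 5 6; ≤3: 1 1 2 3 4 5 7 8 10 12 14; ≤4: 1 1 2 3 5 6 9 11 15 18 23. r_4(10) = 23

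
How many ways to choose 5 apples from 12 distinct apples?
C(12,5) = 12!/(5!×7!) = 792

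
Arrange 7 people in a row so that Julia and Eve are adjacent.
Treat as block: (7-1)! × 2! = 720 × 2 = 1440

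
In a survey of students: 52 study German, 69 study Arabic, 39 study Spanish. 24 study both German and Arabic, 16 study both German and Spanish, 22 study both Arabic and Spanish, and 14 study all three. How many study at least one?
|A∪B∪C| = 52+69+39-24-16-22+14 = 112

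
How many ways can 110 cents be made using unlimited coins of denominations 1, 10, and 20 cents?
Coefficient of x^110 in 1/(1-x^1) · 1/(1-x^10) · 1/(1-x^20). Case on j = number of 20-cent coins (j = 0..5); remainder r = 110 - 20j is made from {1,10} in ⌊r/10⌋+1 ways. r = 110, 90, 70, 50, 30, 10 → 12 + 10 + 8 + 6 + 4 + 2 = 42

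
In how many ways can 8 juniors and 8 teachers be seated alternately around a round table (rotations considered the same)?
Fix one of the juniors: (8-1)! ways for the remaining juniors, × 8! ways for the teachers = 5040 × 40320 = 203212800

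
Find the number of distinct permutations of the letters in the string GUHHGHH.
7! / (2! × 4! × 1!) = 105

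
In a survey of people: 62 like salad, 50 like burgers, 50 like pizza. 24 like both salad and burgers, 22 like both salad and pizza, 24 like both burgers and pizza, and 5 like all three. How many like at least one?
|A∪B∪C| = 62+50+50-24-22-24+5 = 97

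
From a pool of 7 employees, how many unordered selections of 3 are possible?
C(7,3) = 7!/(3!×4!) = 35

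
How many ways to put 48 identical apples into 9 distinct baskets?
C(48+9-1, 9-1) = C(56, 8) = 1420494075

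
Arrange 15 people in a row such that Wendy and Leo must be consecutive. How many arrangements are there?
Treat the 2 as one block: (15-2+1)! × 2! = 87178291200 × 2 = 174356582400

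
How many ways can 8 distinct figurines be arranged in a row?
8! = 40320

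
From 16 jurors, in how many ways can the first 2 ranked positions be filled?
P(16,2) = 16!/(16-2)! = 240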